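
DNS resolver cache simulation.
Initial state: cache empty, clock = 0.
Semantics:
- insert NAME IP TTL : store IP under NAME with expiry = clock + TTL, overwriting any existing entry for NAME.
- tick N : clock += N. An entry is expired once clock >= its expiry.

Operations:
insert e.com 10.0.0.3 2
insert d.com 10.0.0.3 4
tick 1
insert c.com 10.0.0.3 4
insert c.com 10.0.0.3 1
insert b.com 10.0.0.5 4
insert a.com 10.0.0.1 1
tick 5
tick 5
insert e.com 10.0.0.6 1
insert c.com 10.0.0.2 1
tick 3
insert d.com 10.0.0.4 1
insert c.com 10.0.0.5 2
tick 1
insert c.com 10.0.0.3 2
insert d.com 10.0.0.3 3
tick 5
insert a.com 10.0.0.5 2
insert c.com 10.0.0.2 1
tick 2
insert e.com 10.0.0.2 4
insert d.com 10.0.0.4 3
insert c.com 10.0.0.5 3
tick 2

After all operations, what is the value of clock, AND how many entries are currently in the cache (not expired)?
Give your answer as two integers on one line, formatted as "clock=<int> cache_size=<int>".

Answer: clock=24 cache_size=3

Derivation:
Op 1: insert e.com -> 10.0.0.3 (expiry=0+2=2). clock=0
Op 2: insert d.com -> 10.0.0.3 (expiry=0+4=4). clock=0
Op 3: tick 1 -> clock=1.
Op 4: insert c.com -> 10.0.0.3 (expiry=1+4=5). clock=1
Op 5: insert c.com -> 10.0.0.3 (expiry=1+1=2). clock=1
Op 6: insert b.com -> 10.0.0.5 (expiry=1+4=5). clock=1
Op 7: insert a.com -> 10.0.0.1 (expiry=1+1=2). clock=1
Op 8: tick 5 -> clock=6. purged={a.com,b.com,c.com,d.com,e.com}
Op 9: tick 5 -> clock=11.
Op 10: insert e.com -> 10.0.0.6 (expiry=11+1=12). clock=11
Op 11: insert c.com -> 10.0.0.2 (expiry=11+1=12). clock=11
Op 12: tick 3 -> clock=14. purged={c.com,e.com}
Op 13: insert d.com -> 10.0.0.4 (expiry=14+1=15). clock=14
Op 14: insert c.com -> 10.0.0.5 (expiry=14+2=16). clock=14
Op 15: tick 1 -> clock=15. purged={d.com}
Op 16: insert c.com -> 10.0.0.3 (expiry=15+2=17). clock=15
Op 17: insert d.com -> 10.0.0.3 (expiry=15+3=18). clock=15
Op 18: tick 5 -> clock=20. purged={c.com,d.com}
Op 19: insert a.com -> 10.0.0.5 (expiry=20+2=22). clock=20
Op 20: insert c.com -> 10.0.0.2 (expiry=20+1=21). clock=20
Op 21: tick 2 -> clock=22. purged={a.com,c.com}
Op 22: insert e.com -> 10.0.0.2 (expiry=22+4=26). clock=22
Op 23: insert d.com -> 10.0.0.4 (expiry=22+3=25). clock=22
Op 24: insert c.com -> 10.0.0.5 (expiry=22+3=25). clock=22
Op 25: tick 2 -> clock=24.
Final clock = 24
Final cache (unexpired): {c.com,d.com,e.com} -> size=3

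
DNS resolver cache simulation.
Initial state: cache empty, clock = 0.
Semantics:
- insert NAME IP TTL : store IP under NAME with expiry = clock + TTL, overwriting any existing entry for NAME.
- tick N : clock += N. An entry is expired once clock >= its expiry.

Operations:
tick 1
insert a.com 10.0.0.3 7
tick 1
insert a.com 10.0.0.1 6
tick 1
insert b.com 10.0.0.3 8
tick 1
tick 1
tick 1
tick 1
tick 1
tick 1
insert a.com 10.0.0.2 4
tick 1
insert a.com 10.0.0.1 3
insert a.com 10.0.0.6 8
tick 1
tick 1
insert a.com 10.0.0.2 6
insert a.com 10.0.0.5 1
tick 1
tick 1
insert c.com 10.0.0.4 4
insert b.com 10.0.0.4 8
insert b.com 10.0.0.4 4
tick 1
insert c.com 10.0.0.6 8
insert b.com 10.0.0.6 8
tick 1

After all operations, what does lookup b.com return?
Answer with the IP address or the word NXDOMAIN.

Answer: 10.0.0.6

Derivation:
Op 1: tick 1 -> clock=1.
Op 2: insert a.com -> 10.0.0.3 (expiry=1+7=8). clock=1
Op 3: tick 1 -> clock=2.
Op 4: insert a.com -> 10.0.0.1 (expiry=2+6=8). clock=2
Op 5: tick 1 -> clock=3.
Op 6: insert b.com -> 10.0.0.3 (expiry=3+8=11). clock=3
Op 7: tick 1 -> clock=4.
Op 8: tick 1 -> clock=5.
Op 9: tick 1 -> clock=6.
Op 10: tick 1 -> clock=7.
Op 11: tick 1 -> clock=8. purged={a.com}
Op 12: tick 1 -> clock=9.
Op 13: insert a.com -> 10.0.0.2 (expiry=9+4=13). clock=9
Op 14: tick 1 -> clock=10.
Op 15: insert a.com -> 10.0.0.1 (expiry=10+3=13). clock=10
Op 16: insert a.com -> 10.0.0.6 (expiry=10+8=18). clock=10
Op 17: tick 1 -> clock=11. purged={b.com}
Op 18: tick 1 -> clock=12.
Op 19: insert a.com -> 10.0.0.2 (expiry=12+6=18). clock=12
Op 20: insert a.com -> 10.0.0.5 (expiry=12+1=13). clock=12
Op 21: tick 1 -> clock=13. purged={a.com}
Op 22: tick 1 -> clock=14.
Op 23: insert c.com -> 10.0.0.4 (expiry=14+4=18). clock=14
Op 24: insert b.com -> 10.0.0.4 (expiry=14+8=22). clock=14
Op 25: insert b.com -> 10.0.0.4 (expiry=14+4=18). clock=14
Op 26: tick 1 -> clock=15.
Op 27: insert c.com -> 10.0.0.6 (expiry=15+8=23). clock=15
Op 28: insert b.com -> 10.0.0.6 (expiry=15+8=23). clock=15
Op 29: tick 1 -> clock=16.
lookup b.com: present, ip=10.0.0.6 expiry=23 > clock=16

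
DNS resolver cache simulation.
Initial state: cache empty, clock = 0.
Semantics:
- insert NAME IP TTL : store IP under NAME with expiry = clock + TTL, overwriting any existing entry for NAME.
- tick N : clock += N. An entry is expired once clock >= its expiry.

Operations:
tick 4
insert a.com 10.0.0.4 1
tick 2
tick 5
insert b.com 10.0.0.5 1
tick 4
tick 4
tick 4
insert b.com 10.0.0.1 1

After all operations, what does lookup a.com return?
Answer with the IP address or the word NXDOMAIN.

Answer: NXDOMAIN

Derivation:
Op 1: tick 4 -> clock=4.
Op 2: insert a.com -> 10.0.0.4 (expiry=4+1=5). clock=4
Op 3: tick 2 -> clock=6. purged={a.com}
Op 4: tick 5 -> clock=11.
Op 5: insert b.com -> 10.0.0.5 (expiry=11+1=12). clock=11
Op 6: tick 4 -> clock=15. purged={b.com}
Op 7: tick 4 -> clock=19.
Op 8: tick 4 -> clock=23.
Op 9: insert b.com -> 10.0.0.1 (expiry=23+1=24). clock=23
lookup a.com: not in cache (expired or never inserted)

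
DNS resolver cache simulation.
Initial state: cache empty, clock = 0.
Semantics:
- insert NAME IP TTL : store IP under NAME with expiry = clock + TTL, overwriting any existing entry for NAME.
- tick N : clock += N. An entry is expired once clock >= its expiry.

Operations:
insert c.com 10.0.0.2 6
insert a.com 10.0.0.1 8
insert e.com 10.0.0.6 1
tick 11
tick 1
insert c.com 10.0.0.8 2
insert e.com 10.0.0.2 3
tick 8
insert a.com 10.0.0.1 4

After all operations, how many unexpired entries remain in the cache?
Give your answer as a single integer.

Answer: 1

Derivation:
Op 1: insert c.com -> 10.0.0.2 (expiry=0+6=6). clock=0
Op 2: insert a.com -> 10.0.0.1 (expiry=0+8=8). clock=0
Op 3: insert e.com -> 10.0.0.6 (expiry=0+1=1). clock=0
Op 4: tick 11 -> clock=11. purged={a.com,c.com,e.com}
Op 5: tick 1 -> clock=12.
Op 6: insert c.com -> 10.0.0.8 (expiry=12+2=14). clock=12
Op 7: insert e.com -> 10.0.0.2 (expiry=12+3=15). clock=12
Op 8: tick 8 -> clock=20. purged={c.com,e.com}
Op 9: insert a.com -> 10.0.0.1 (expiry=20+4=24). clock=20
Final cache (unexpired): {a.com} -> size=1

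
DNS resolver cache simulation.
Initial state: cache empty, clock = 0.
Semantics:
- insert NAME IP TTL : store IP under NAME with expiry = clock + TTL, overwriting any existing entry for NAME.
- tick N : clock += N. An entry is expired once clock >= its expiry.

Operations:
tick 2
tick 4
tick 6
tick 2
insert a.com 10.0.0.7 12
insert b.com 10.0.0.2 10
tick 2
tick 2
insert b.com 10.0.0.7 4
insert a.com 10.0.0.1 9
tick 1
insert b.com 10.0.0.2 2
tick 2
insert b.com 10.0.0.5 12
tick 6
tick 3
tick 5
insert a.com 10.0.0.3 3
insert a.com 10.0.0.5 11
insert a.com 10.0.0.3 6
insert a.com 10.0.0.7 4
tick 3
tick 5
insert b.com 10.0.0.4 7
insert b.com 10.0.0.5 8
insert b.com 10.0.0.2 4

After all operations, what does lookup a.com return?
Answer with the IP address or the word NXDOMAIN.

Op 1: tick 2 -> clock=2.
Op 2: tick 4 -> clock=6.
Op 3: tick 6 -> clock=12.
Op 4: tick 2 -> clock=14.
Op 5: insert a.com -> 10.0.0.7 (expiry=14+12=26). clock=14
Op 6: insert b.com -> 10.0.0.2 (expiry=14+10=24). clock=14
Op 7: tick 2 -> clock=16.
Op 8: tick 2 -> clock=18.
Op 9: insert b.com -> 10.0.0.7 (expiry=18+4=22). clock=18
Op 10: insert a.com -> 10.0.0.1 (expiry=18+9=27). clock=18
Op 11: tick 1 -> clock=19.
Op 12: insert b.com -> 10.0.0.2 (expiry=19+2=21). clock=19
Op 13: tick 2 -> clock=21. purged={b.com}
Op 14: insert b.com -> 10.0.0.5 (expiry=21+12=33). clock=21
Op 15: tick 6 -> clock=27. purged={a.com}
Op 16: tick 3 -> clock=30.
Op 17: tick 5 -> clock=35. purged={b.com}
Op 18: insert a.com -> 10.0.0.3 (expiry=35+3=38). clock=35
Op 19: insert a.com -> 10.0.0.5 (expiry=35+11=46). clock=35
Op 20: insert a.com -> 10.0.0.3 (expiry=35+6=41). clock=35
Op 21: insert a.com -> 10.0.0.7 (expiry=35+4=39). clock=35
Op 22: tick 3 -> clock=38.
Op 23: tick 5 -> clock=43. purged={a.com}
Op 24: insert b.com -> 10.0.0.4 (expiry=43+7=50). clock=43
Op 25: insert b.com -> 10.0.0.5 (expiry=43+8=51). clock=43
Op 26: insert b.com -> 10.0.0.2 (expiry=43+4=47). clock=43
lookup a.com: not in cache (expired or never inserted)

Answer: NXDOMAIN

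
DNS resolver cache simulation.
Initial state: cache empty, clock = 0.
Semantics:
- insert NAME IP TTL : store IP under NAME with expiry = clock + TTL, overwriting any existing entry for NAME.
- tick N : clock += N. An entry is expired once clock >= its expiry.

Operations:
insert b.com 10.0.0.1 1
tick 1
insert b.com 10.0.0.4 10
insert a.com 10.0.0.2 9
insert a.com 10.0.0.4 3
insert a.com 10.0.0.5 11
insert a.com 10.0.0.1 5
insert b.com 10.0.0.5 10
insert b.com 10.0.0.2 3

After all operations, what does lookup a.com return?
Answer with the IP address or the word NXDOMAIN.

Answer: 10.0.0.1

Derivation:
Op 1: insert b.com -> 10.0.0.1 (expiry=0+1=1). clock=0
Op 2: tick 1 -> clock=1. purged={b.com}
Op 3: insert b.com -> 10.0.0.4 (expiry=1+10=11). clock=1
Op 4: insert a.com -> 10.0.0.2 (expiry=1+9=10). clock=1
Op 5: insert a.com -> 10.0.0.4 (expiry=1+3=4). clock=1
Op 6: insert a.com -> 10.0.0.5 (expiry=1+11=12). clock=1
Op 7: insert a.com -> 10.0.0.1 (expiry=1+5=6). clock=1
Op 8: insert b.com -> 10.0.0.5 (expiry=1+10=11). clock=1
Op 9: insert b.com -> 10.0.0.2 (expiry=1+3=4). clock=1
lookup a.com: present, ip=10.0.0.1 expiry=6 > clock=1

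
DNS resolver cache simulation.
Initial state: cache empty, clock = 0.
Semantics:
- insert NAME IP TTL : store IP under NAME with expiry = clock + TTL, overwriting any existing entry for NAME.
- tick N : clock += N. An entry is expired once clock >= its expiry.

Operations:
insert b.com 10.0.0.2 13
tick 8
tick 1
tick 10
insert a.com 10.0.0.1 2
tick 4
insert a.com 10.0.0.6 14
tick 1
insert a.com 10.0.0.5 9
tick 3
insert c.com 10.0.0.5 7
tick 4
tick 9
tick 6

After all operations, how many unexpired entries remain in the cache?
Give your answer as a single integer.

Answer: 0

Derivation:
Op 1: insert b.com -> 10.0.0.2 (expiry=0+13=13). clock=0
Op 2: tick 8 -> clock=8.
Op 3: tick 1 -> clock=9.
Op 4: tick 10 -> clock=19. purged={b.com}
Op 5: insert a.com -> 10.0.0.1 (expiry=19+2=21). clock=19
Op 6: tick 4 -> clock=23. purged={a.com}
Op 7: insert a.com -> 10.0.0.6 (expiry=23+14=37). clock=23
Op 8: tick 1 -> clock=24.
Op 9: insert a.com -> 10.0.0.5 (expiry=24+9=33). clock=24
Op 10: tick 3 -> clock=27.
Op 11: insert c.com -> 10.0.0.5 (expiry=27+7=34). clock=27
Op 12: tick 4 -> clock=31.
Op 13: tick 9 -> clock=40. purged={a.com,c.com}
Op 14: tick 6 -> clock=46.
Final cache (unexpired): {} -> size=0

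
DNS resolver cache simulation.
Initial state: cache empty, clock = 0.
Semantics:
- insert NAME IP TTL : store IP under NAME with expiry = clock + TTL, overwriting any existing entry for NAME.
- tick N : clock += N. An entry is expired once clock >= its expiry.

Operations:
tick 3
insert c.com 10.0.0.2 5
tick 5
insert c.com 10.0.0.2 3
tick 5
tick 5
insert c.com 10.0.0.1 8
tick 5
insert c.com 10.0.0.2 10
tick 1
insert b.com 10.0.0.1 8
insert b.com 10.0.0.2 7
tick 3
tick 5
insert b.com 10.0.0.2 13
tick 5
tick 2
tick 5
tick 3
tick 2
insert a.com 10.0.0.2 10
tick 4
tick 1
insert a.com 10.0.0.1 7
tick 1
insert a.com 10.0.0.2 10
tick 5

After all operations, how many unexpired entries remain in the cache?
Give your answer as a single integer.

Answer: 1

Derivation:
Op 1: tick 3 -> clock=3.
Op 2: insert c.com -> 10.0.0.2 (expiry=3+5=8). clock=3
Op 3: tick 5 -> clock=8. purged={c.com}
Op 4: insert c.com -> 10.0.0.2 (expiry=8+3=11). clock=8
Op 5: tick 5 -> clock=13. purged={c.com}
Op 6: tick 5 -> clock=18.
Op 7: insert c.com -> 10.0.0.1 (expiry=18+8=26). clock=18
Op 8: tick 5 -> clock=23.
Op 9: insert c.com -> 10.0.0.2 (expiry=23+10=33). clock=23
Op 10: tick 1 -> clock=24.
Op 11: insert b.com -> 10.0.0.1 (expiry=24+8=32). clock=24
Op 12: insert b.com -> 10.0.0.2 (expiry=24+7=31). clock=24
Op 13: tick 3 -> clock=27.
Op 14: tick 5 -> clock=32. purged={b.com}
Op 15: insert b.com -> 10.0.0.2 (expiry=32+13=45). clock=32
Op 16: tick 5 -> clock=37. purged={c.com}
Op 17: tick 2 -> clock=39.
Op 18: tick 5 -> clock=44.
Op 19: tick 3 -> clock=47. purged={b.com}
Op 20: tick 2 -> clock=49.
Op 21: insert a.com -> 10.0.0.2 (expiry=49+10=59). clock=49
Op 22: tick 4 -> clock=53.
Op 23: tick 1 -> clock=54.
Op 24: insert a.com -> 10.0.0.1 (expiry=54+7=61). clock=54
Op 25: tick 1 -> clock=55.
Op 26: insert a.com -> 10.0.0.2 (expiry=55+10=65). clock=55
Op 27: tick 5 -> clock=60.
Final cache (unexpired): {a.com} -> size=1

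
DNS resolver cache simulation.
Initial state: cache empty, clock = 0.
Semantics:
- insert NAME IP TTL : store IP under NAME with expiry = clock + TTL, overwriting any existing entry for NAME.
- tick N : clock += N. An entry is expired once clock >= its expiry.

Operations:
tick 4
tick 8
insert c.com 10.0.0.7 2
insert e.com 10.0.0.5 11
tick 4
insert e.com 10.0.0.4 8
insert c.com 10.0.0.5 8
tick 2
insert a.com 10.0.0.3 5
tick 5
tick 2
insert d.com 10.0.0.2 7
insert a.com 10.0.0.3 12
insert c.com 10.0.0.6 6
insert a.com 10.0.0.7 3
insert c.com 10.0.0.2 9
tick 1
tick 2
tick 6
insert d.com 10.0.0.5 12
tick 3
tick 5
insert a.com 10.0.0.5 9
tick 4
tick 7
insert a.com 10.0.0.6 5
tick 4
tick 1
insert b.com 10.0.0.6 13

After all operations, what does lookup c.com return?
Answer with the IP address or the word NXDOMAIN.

Answer: NXDOMAIN

Derivation:
Op 1: tick 4 -> clock=4.
Op 2: tick 8 -> clock=12.
Op 3: insert c.com -> 10.0.0.7 (expiry=12+2=14). clock=12
Op 4: insert e.com -> 10.0.0.5 (expiry=12+11=23). clock=12
Op 5: tick 4 -> clock=16. purged={c.com}
Op 6: insert e.com -> 10.0.0.4 (expiry=16+8=24). clock=16
Op 7: insert c.com -> 10.0.0.5 (expiry=16+8=24). clock=16
Op 8: tick 2 -> clock=18.
Op 9: insert a.com -> 10.0.0.3 (expiry=18+5=23). clock=18
Op 10: tick 5 -> clock=23. purged={a.com}
Op 11: tick 2 -> clock=25. purged={c.com,e.com}
Op 12: insert d.com -> 10.0.0.2 (expiry=25+7=32). clock=25
Op 13: insert a.com -> 10.0.0.3 (expiry=25+12=37). clock=25
Op 14: insert c.com -> 10.0.0.6 (expiry=25+6=31). clock=25
Op 15: insert a.com -> 10.0.0.7 (expiry=25+3=28). clock=25
Op 16: insert c.com -> 10.0.0.2 (expiry=25+9=34). clock=25
Op 17: tick 1 -> clock=26.
Op 18: tick 2 -> clock=28. purged={a.com}
Op 19: tick 6 -> clock=34. purged={c.com,d.com}
Op 20: insert d.com -> 10.0.0.5 (expiry=34+12=46). clock=34
Op 21: tick 3 -> clock=37.
Op 22: tick 5 -> clock=42.
Op 23: insert a.com -> 10.0.0.5 (expiry=42+9=51). clock=42
Op 24: tick 4 -> clock=46. purged={d.com}
Op 25: tick 7 -> clock=53. purged={a.com}
Op 26: insert a.com -> 10.0.0.6 (expiry=53+5=58). clock=53
Op 27: tick 4 -> clock=57.
Op 28: tick 1 -> clock=58. purged={a.com}
Op 29: insert b.com -> 10.0.0.6 (expiry=58+13=71). clock=58
lookup c.com: not in cache (expired or never inserted)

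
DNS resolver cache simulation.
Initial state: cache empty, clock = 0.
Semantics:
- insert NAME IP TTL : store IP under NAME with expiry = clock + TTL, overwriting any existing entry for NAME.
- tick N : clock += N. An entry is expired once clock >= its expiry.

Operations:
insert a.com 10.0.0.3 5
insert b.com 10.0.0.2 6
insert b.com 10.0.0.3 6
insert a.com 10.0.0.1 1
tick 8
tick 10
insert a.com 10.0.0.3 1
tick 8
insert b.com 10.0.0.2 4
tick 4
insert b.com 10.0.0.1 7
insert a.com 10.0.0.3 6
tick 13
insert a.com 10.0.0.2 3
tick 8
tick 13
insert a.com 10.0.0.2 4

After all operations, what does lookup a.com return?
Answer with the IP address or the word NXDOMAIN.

Answer: 10.0.0.2

Derivation:
Op 1: insert a.com -> 10.0.0.3 (expiry=0+5=5). clock=0
Op 2: insert b.com -> 10.0.0.2 (expiry=0+6=6). clock=0
Op 3: insert b.com -> 10.0.0.3 (expiry=0+6=6). clock=0
Op 4: insert a.com -> 10.0.0.1 (expiry=0+1=1). clock=0
Op 5: tick 8 -> clock=8. purged={a.com,b.com}
Op 6: tick 10 -> clock=18.
Op 7: insert a.com -> 10.0.0.3 (expiry=18+1=19). clock=18
Op 8: tick 8 -> clock=26. purged={a.com}
Op 9: insert b.com -> 10.0.0.2 (expiry=26+4=30). clock=26
Op 10: tick 4 -> clock=30. purged={b.com}
Op 11: insert b.com -> 10.0.0.1 (expiry=30+7=37). clock=30
Op 12: insert a.com -> 10.0.0.3 (expiry=30+6=36). clock=30
Op 13: tick 13 -> clock=43. purged={a.com,b.com}
Op 14: insert a.com -> 10.0.0.2 (expiry=43+3=46). clock=43
Op 15: tick 8 -> clock=51. purged={a.com}
Op 16: tick 13 -> clock=64.
Op 17: insert a.com -> 10.0.0.2 (expiry=64+4=68). clock=64
lookup a.com: present, ip=10.0.0.2 expiry=68 > clock=64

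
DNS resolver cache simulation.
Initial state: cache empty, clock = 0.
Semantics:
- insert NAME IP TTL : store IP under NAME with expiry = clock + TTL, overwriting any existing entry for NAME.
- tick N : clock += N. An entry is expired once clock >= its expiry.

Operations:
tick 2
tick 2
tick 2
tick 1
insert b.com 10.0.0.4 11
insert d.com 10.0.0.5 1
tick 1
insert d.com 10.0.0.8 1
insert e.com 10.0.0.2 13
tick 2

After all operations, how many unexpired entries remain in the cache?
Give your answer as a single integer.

Op 1: tick 2 -> clock=2.
Op 2: tick 2 -> clock=4.
Op 3: tick 2 -> clock=6.
Op 4: tick 1 -> clock=7.
Op 5: insert b.com -> 10.0.0.4 (expiry=7+11=18). clock=7
Op 6: insert d.com -> 10.0.0.5 (expiry=7+1=8). clock=7
Op 7: tick 1 -> clock=8. purged={d.com}
Op 8: insert d.com -> 10.0.0.8 (expiry=8+1=9). clock=8
Op 9: insert e.com -> 10.0.0.2 (expiry=8+13=21). clock=8
Op 10: tick 2 -> clock=10. purged={d.com}
Final cache (unexpired): {b.com,e.com} -> size=2

Answer: 2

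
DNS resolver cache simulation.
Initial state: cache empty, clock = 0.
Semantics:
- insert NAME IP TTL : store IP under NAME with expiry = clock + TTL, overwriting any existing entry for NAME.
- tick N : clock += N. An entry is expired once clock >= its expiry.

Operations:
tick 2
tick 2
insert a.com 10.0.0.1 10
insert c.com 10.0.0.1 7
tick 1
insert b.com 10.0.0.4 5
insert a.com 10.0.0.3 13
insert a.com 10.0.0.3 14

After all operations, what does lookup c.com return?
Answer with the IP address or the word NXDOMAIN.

Op 1: tick 2 -> clock=2.
Op 2: tick 2 -> clock=4.
Op 3: insert a.com -> 10.0.0.1 (expiry=4+10=14). clock=4
Op 4: insert c.com -> 10.0.0.1 (expiry=4+7=11). clock=4
Op 5: tick 1 -> clock=5.
Op 6: insert b.com -> 10.0.0.4 (expiry=5+5=10). clock=5
Op 7: insert a.com -> 10.0.0.3 (expiry=5+13=18). clock=5
Op 8: insert a.com -> 10.0.0.3 (expiry=5+14=19). clock=5
lookup c.com: present, ip=10.0.0.1 expiry=11 > clock=5

Answer: 10.0.0.1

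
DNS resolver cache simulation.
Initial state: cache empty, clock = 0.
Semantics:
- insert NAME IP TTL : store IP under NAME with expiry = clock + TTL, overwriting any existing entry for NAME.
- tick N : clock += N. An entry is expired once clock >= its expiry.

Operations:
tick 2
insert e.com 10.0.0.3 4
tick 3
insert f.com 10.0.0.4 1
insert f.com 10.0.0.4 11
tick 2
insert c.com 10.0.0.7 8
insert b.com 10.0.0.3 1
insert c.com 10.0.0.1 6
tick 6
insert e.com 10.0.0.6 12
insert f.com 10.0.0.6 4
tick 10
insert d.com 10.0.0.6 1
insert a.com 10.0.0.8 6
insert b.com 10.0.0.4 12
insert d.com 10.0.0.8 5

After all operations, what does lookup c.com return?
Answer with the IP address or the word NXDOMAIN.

Op 1: tick 2 -> clock=2.
Op 2: insert e.com -> 10.0.0.3 (expiry=2+4=6). clock=2
Op 3: tick 3 -> clock=5.
Op 4: insert f.com -> 10.0.0.4 (expiry=5+1=6). clock=5
Op 5: insert f.com -> 10.0.0.4 (expiry=5+11=16). clock=5
Op 6: tick 2 -> clock=7. purged={e.com}
Op 7: insert c.com -> 10.0.0.7 (expiry=7+8=15). clock=7
Op 8: insert b.com -> 10.0.0.3 (expiry=7+1=8). clock=7
Op 9: insert c.com -> 10.0.0.1 (expiry=7+6=13). clock=7
Op 10: tick 6 -> clock=13. purged={b.com,c.com}
Op 11: insert e.com -> 10.0.0.6 (expiry=13+12=25). clock=13
Op 12: insert f.com -> 10.0.0.6 (expiry=13+4=17). clock=13
Op 13: tick 10 -> clock=23. purged={f.com}
Op 14: insert d.com -> 10.0.0.6 (expiry=23+1=24). clock=23
Op 15: insert a.com -> 10.0.0.8 (expiry=23+6=29). clock=23
Op 16: insert b.com -> 10.0.0.4 (expiry=23+12=35). clock=23
Op 17: insert d.com -> 10.0.0.8 (expiry=23+5=28). clock=23
lookup c.com: not in cache (expired or never inserted)

Answer: NXDOMAIN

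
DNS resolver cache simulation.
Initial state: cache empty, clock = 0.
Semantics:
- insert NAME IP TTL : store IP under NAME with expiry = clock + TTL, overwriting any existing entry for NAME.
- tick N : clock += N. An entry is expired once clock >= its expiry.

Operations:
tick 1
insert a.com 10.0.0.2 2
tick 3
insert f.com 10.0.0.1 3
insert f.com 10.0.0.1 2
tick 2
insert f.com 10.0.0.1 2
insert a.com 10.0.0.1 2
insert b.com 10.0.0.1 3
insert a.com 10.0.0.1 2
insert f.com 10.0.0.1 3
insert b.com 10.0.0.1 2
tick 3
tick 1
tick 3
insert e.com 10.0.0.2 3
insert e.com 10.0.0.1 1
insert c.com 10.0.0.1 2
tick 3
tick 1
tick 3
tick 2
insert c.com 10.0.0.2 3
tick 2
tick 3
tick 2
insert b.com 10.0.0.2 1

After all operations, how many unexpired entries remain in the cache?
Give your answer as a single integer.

Answer: 1

Derivation:
Op 1: tick 1 -> clock=1.
Op 2: insert a.com -> 10.0.0.2 (expiry=1+2=3). clock=1
Op 3: tick 3 -> clock=4. purged={a.com}
Op 4: insert f.com -> 10.0.0.1 (expiry=4+3=7). clock=4
Op 5: insert f.com -> 10.0.0.1 (expiry=4+2=6). clock=4
Op 6: tick 2 -> clock=6. purged={f.com}
Op 7: insert f.com -> 10.0.0.1 (expiry=6+2=8). clock=6
Op 8: insert a.com -> 10.0.0.1 (expiry=6+2=8). clock=6
Op 9: insert b.com -> 10.0.0.1 (expiry=6+3=9). clock=6
Op 10: insert a.com -> 10.0.0.1 (expiry=6+2=8). clock=6
Op 11: insert f.com -> 10.0.0.1 (expiry=6+3=9). clock=6
Op 12: insert b.com -> 10.0.0.1 (expiry=6+2=8). clock=6
Op 13: tick 3 -> clock=9. purged={a.com,b.com,f.com}
Op 14: tick 1 -> clock=10.
Op 15: tick 3 -> clock=13.
Op 16: insert e.com -> 10.0.0.2 (expiry=13+3=16). clock=13
Op 17: insert e.com -> 10.0.0.1 (expiry=13+1=14). clock=13
Op 18: insert c.com -> 10.0.0.1 (expiry=13+2=15). clock=13
Op 19: tick 3 -> clock=16. purged={c.com,e.com}
Op 20: tick 1 -> clock=17.
Op 21: tick 3 -> clock=20.
Op 22: tick 2 -> clock=22.
Op 23: insert c.com -> 10.0.0.2 (expiry=22+3=25). clock=22
Op 24: tick 2 -> clock=24.
Op 25: tick 3 -> clock=27. purged={c.com}
Op 26: tick 2 -> clock=29.
Op 27: insert b.com -> 10.0.0.2 (expiry=29+1=30). clock=29
Final cache (unexpired): {b.com} -> size=1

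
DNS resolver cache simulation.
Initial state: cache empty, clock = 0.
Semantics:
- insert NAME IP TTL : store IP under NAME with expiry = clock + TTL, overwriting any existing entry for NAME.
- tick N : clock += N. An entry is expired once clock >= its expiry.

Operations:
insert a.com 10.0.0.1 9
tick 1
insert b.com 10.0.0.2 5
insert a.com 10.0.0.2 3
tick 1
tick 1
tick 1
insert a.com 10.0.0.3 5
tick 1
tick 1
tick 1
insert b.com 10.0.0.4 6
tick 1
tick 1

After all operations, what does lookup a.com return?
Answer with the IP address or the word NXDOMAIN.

Op 1: insert a.com -> 10.0.0.1 (expiry=0+9=9). clock=0
Op 2: tick 1 -> clock=1.
Op 3: insert b.com -> 10.0.0.2 (expiry=1+5=6). clock=1
Op 4: insert a.com -> 10.0.0.2 (expiry=1+3=4). clock=1
Op 5: tick 1 -> clock=2.
Op 6: tick 1 -> clock=3.
Op 7: tick 1 -> clock=4. purged={a.com}
Op 8: insert a.com -> 10.0.0.3 (expiry=4+5=9). clock=4
Op 9: tick 1 -> clock=5.
Op 10: tick 1 -> clock=6. purged={b.com}
Op 11: tick 1 -> clock=7.
Op 12: insert b.com -> 10.0.0.4 (expiry=7+6=13). clock=7
Op 13: tick 1 -> clock=8.
Op 14: tick 1 -> clock=9. purged={a.com}
lookup a.com: not in cache (expired or never inserted)

Answer: NXDOMAIN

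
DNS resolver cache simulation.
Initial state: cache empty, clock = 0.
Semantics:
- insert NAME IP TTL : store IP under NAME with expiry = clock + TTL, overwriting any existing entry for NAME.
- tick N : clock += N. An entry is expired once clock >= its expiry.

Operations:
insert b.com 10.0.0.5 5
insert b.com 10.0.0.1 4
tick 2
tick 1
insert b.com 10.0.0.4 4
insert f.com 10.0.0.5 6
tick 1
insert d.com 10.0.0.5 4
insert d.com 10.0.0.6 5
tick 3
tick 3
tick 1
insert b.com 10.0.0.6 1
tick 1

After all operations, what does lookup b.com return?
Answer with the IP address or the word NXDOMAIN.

Answer: NXDOMAIN

Derivation:
Op 1: insert b.com -> 10.0.0.5 (expiry=0+5=5). clock=0
Op 2: insert b.com -> 10.0.0.1 (expiry=0+4=4). clock=0
Op 3: tick 2 -> clock=2.
Op 4: tick 1 -> clock=3.
Op 5: insert b.com -> 10.0.0.4 (expiry=3+4=7). clock=3
Op 6: insert f.com -> 10.0.0.5 (expiry=3+6=9). clock=3
Op 7: tick 1 -> clock=4.
Op 8: insert d.com -> 10.0.0.5 (expiry=4+4=8). clock=4
Op 9: insert d.com -> 10.0.0.6 (expiry=4+5=9). clock=4
Op 10: tick 3 -> clock=7. purged={b.com}
Op 11: tick 3 -> clock=10. purged={d.com,f.com}
Op 12: tick 1 -> clock=11.
Op 13: insert b.com -> 10.0.0.6 (expiry=11+1=12). clock=11
Op 14: tick 1 -> clock=12. purged={b.com}
lookup b.com: not in cache (expired or never inserted)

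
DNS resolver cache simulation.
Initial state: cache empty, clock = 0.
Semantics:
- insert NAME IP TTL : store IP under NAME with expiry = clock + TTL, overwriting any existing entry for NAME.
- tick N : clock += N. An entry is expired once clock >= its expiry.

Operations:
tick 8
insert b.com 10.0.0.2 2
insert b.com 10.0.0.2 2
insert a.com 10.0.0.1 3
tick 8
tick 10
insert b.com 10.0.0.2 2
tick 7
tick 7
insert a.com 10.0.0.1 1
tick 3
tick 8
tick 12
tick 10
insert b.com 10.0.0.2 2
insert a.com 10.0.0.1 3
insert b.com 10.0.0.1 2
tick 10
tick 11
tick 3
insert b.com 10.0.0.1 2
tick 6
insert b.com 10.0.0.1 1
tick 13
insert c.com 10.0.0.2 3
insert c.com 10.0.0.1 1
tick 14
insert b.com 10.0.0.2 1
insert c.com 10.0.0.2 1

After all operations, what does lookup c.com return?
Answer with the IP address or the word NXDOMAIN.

Answer: 10.0.0.2

Derivation:
Op 1: tick 8 -> clock=8.
Op 2: insert b.com -> 10.0.0.2 (expiry=8+2=10). clock=8
Op 3: insert b.com -> 10.0.0.2 (expiry=8+2=10). clock=8
Op 4: insert a.com -> 10.0.0.1 (expiry=8+3=11). clock=8
Op 5: tick 8 -> clock=16. purged={a.com,b.com}
Op 6: tick 10 -> clock=26.
Op 7: insert b.com -> 10.0.0.2 (expiry=26+2=28). clock=26
Op 8: tick 7 -> clock=33. purged={b.com}
Op 9: tick 7 -> clock=40.
Op 10: insert a.com -> 10.0.0.1 (expiry=40+1=41). clock=40
Op 11: tick 3 -> clock=43. purged={a.com}
Op 12: tick 8 -> clock=51.
Op 13: tick 12 -> clock=63.
Op 14: tick 10 -> clock=73.
Op 15: insert b.com -> 10.0.0.2 (expiry=73+2=75). clock=73
Op 16: insert a.com -> 10.0.0.1 (expiry=73+3=76). clock=73
Op 17: insert b.com -> 10.0.0.1 (expiry=73+2=75). clock=73
Op 18: tick 10 -> clock=83. purged={a.com,b.com}
Op 19: tick 11 -> clock=94.
Op 20: tick 3 -> clock=97.
Op 21: insert b.com -> 10.0.0.1 (expiry=97+2=99). clock=97
Op 22: tick 6 -> clock=103. purged={b.com}
Op 23: insert b.com -> 10.0.0.1 (expiry=103+1=104). clock=103
Op 24: tick 13 -> clock=116. purged={b.com}
Op 25: insert c.com -> 10.0.0.2 (expiry=116+3=119). clock=116
Op 26: insert c.com -> 10.0.0.1 (expiry=116+1=117). clock=116
Op 27: tick 14 -> clock=130. purged={c.com}
Op 28: insert b.com -> 10.0.0.2 (expiry=130+1=131). clock=130
Op 29: insert c.com -> 10.0.0.2 (expiry=130+1=131). clock=130
lookup c.com: present, ip=10.0.0.2 expiry=131 > clock=130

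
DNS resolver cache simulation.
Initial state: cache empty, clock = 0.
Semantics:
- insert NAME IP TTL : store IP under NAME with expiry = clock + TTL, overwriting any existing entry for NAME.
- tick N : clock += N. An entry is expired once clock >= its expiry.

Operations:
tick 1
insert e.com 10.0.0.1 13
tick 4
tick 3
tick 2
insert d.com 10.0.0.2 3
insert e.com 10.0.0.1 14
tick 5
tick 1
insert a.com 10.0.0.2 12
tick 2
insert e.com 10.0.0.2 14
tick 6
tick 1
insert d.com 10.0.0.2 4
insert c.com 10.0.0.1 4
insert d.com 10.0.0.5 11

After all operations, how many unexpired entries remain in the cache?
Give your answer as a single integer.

Op 1: tick 1 -> clock=1.
Op 2: insert e.com -> 10.0.0.1 (expiry=1+13=14). clock=1
Op 3: tick 4 -> clock=5.
Op 4: tick 3 -> clock=8.
Op 5: tick 2 -> clock=10.
Op 6: insert d.com -> 10.0.0.2 (expiry=10+3=13). clock=10
Op 7: insert e.com -> 10.0.0.1 (expiry=10+14=24). clock=10
Op 8: tick 5 -> clock=15. purged={d.com}
Op 9: tick 1 -> clock=16.
Op 10: insert a.com -> 10.0.0.2 (expiry=16+12=28). clock=16
Op 11: tick 2 -> clock=18.
Op 12: insert e.com -> 10.0.0.2 (expiry=18+14=32). clock=18
Op 13: tick 6 -> clock=24.
Op 14: tick 1 -> clock=25.
Op 15: insert d.com -> 10.0.0.2 (expiry=25+4=29). clock=25
Op 16: insert c.com -> 10.0.0.1 (expiry=25+4=29). clock=25
Op 17: insert d.com -> 10.0.0.5 (expiry=25+11=36). clock=25
Final cache (unexpired): {a.com,c.com,d.com,e.com} -> size=4

Answer: 4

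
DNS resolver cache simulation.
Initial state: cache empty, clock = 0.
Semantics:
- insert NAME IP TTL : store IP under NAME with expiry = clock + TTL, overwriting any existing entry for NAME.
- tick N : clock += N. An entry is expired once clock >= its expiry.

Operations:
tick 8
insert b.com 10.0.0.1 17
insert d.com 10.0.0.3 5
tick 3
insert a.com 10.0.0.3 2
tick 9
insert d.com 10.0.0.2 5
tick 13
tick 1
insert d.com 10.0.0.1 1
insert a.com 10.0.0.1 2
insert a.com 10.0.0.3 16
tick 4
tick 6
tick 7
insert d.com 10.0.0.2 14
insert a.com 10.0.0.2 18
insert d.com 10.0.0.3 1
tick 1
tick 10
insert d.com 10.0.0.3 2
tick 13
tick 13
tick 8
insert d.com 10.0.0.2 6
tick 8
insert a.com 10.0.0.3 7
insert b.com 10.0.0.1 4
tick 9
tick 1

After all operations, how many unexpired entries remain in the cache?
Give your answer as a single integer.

Op 1: tick 8 -> clock=8.
Op 2: insert b.com -> 10.0.0.1 (expiry=8+17=25). clock=8
Op 3: insert d.com -> 10.0.0.3 (expiry=8+5=13). clock=8
Op 4: tick 3 -> clock=11.
Op 5: insert a.com -> 10.0.0.3 (expiry=11+2=13). clock=11
Op 6: tick 9 -> clock=20. purged={a.com,d.com}
Op 7: insert d.com -> 10.0.0.2 (expiry=20+5=25). clock=20
Op 8: tick 13 -> clock=33. purged={b.com,d.com}
Op 9: tick 1 -> clock=34.
Op 10: insert d.com -> 10.0.0.1 (expiry=34+1=35). clock=34
Op 11: insert a.com -> 10.0.0.1 (expiry=34+2=36). clock=34
Op 12: insert a.com -> 10.0.0.3 (expiry=34+16=50). clock=34
Op 13: tick 4 -> clock=38. purged={d.com}
Op 14: tick 6 -> clock=44.
Op 15: tick 7 -> clock=51. purged={a.com}
Op 16: insert d.com -> 10.0.0.2 (expiry=51+14=65). clock=51
Op 17: insert a.com -> 10.0.0.2 (expiry=51+18=69). clock=51
Op 18: insert d.com -> 10.0.0.3 (expiry=51+1=52). clock=51
Op 19: tick 1 -> clock=52. purged={d.com}
Op 20: tick 10 -> clock=62.
Op 21: insert d.com -> 10.0.0.3 (expiry=62+2=64). clock=62
Op 22: tick 13 -> clock=75. purged={a.com,d.com}
Op 23: tick 13 -> clock=88.
Op 24: tick 8 -> clock=96.
Op 25: insert d.com -> 10.0.0.2 (expiry=96+6=102). clock=96
Op 26: tick 8 -> clock=104. purged={d.com}
Op 27: insert a.com -> 10.0.0.3 (expiry=104+7=111). clock=104
Op 28: insert b.com -> 10.0.0.1 (expiry=104+4=108). clock=104
Op 29: tick 9 -> clock=113. purged={a.com,b.com}
Op 30: tick 1 -> clock=114.
Final cache (unexpired): {} -> size=0

Answer: 0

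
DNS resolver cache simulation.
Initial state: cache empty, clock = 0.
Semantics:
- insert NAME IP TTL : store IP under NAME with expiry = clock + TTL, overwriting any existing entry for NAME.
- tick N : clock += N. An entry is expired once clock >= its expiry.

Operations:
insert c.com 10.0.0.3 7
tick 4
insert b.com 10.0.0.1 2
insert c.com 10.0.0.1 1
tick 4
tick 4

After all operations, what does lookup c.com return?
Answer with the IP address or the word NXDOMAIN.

Op 1: insert c.com -> 10.0.0.3 (expiry=0+7=7). clock=0
Op 2: tick 4 -> clock=4.
Op 3: insert b.com -> 10.0.0.1 (expiry=4+2=6). clock=4
Op 4: insert c.com -> 10.0.0.1 (expiry=4+1=5). clock=4
Op 5: tick 4 -> clock=8. purged={b.com,c.com}
Op 6: tick 4 -> clock=12.
lookup c.com: not in cache (expired or never inserted)

Answer: NXDOMAIN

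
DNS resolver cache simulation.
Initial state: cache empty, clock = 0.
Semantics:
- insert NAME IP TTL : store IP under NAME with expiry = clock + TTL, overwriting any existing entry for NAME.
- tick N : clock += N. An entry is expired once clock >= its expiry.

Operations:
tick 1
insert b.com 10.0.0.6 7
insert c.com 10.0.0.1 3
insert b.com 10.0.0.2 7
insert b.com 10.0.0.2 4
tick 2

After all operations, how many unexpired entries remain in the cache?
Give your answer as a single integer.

Answer: 2

Derivation:
Op 1: tick 1 -> clock=1.
Op 2: insert b.com -> 10.0.0.6 (expiry=1+7=8). clock=1
Op 3: insert c.com -> 10.0.0.1 (expiry=1+3=4). clock=1
Op 4: insert b.com -> 10.0.0.2 (expiry=1+7=8). clock=1
Op 5: insert b.com -> 10.0.0.2 (expiry=1+4=5). clock=1
Op 6: tick 2 -> clock=3.
Final cache (unexpired): {b.com,c.com} -> size=2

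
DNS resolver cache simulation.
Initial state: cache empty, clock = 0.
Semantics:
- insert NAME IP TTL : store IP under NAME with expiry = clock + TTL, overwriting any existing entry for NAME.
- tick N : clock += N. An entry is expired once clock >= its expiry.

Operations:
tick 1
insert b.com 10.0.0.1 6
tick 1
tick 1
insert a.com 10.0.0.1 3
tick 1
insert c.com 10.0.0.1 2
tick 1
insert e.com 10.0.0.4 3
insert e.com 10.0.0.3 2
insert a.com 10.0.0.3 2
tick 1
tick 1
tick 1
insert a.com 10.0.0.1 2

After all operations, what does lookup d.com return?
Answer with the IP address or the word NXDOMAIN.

Answer: NXDOMAIN

Derivation:
Op 1: tick 1 -> clock=1.
Op 2: insert b.com -> 10.0.0.1 (expiry=1+6=7). clock=1
Op 3: tick 1 -> clock=2.
Op 4: tick 1 -> clock=3.
Op 5: insert a.com -> 10.0.0.1 (expiry=3+3=6). clock=3
Op 6: tick 1 -> clock=4.
Op 7: insert c.com -> 10.0.0.1 (expiry=4+2=6). clock=4
Op 8: tick 1 -> clock=5.
Op 9: insert e.com -> 10.0.0.4 (expiry=5+3=8). clock=5
Op 10: insert e.com -> 10.0.0.3 (expiry=5+2=7). clock=5
Op 11: insert a.com -> 10.0.0.3 (expiry=5+2=7). clock=5
Op 12: tick 1 -> clock=6. purged={c.com}
Op 13: tick 1 -> clock=7. purged={a.com,b.com,e.com}
Op 14: tick 1 -> clock=8.
Op 15: insert a.com -> 10.0.0.1 (expiry=8+2=10). clock=8
lookup d.com: not in cache (expired or never inserted)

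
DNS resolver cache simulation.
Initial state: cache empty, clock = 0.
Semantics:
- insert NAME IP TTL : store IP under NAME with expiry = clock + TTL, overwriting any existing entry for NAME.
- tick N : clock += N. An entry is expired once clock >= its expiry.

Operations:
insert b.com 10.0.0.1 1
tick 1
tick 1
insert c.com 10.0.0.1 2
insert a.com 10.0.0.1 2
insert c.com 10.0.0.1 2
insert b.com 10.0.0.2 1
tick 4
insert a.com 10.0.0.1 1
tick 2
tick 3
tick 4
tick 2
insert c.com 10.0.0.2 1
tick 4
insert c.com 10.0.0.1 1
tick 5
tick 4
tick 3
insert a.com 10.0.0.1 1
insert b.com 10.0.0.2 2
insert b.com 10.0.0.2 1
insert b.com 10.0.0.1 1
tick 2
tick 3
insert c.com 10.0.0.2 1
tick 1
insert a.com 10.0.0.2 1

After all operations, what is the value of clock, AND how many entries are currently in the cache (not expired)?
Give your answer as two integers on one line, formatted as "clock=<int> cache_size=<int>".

Op 1: insert b.com -> 10.0.0.1 (expiry=0+1=1). clock=0
Op 2: tick 1 -> clock=1. purged={b.com}
Op 3: tick 1 -> clock=2.
Op 4: insert c.com -> 10.0.0.1 (expiry=2+2=4). clock=2
Op 5: insert a.com -> 10.0.0.1 (expiry=2+2=4). clock=2
Op 6: insert c.com -> 10.0.0.1 (expiry=2+2=4). clock=2
Op 7: insert b.com -> 10.0.0.2 (expiry=2+1=3). clock=2
Op 8: tick 4 -> clock=6. purged={a.com,b.com,c.com}
Op 9: insert a.com -> 10.0.0.1 (expiry=6+1=7). clock=6
Op 10: tick 2 -> clock=8. purged={a.com}
Op 11: tick 3 -> clock=11.
Op 12: tick 4 -> clock=15.
Op 13: tick 2 -> clock=17.
Op 14: insert c.com -> 10.0.0.2 (expiry=17+1=18). clock=17
Op 15: tick 4 -> clock=21. purged={c.com}
Op 16: insert c.com -> 10.0.0.1 (expiry=21+1=22). clock=21
Op 17: tick 5 -> clock=26. purged={c.com}
Op 18: tick 4 -> clock=30.
Op 19: tick 3 -> clock=33.
Op 20: insert a.com -> 10.0.0.1 (expiry=33+1=34). clock=33
Op 21: insert b.com -> 10.0.0.2 (expiry=33+2=35). clock=33
Op 22: insert b.com -> 10.0.0.2 (expiry=33+1=34). clock=33
Op 23: insert b.com -> 10.0.0.1 (expiry=33+1=34). clock=33
Op 24: tick 2 -> clock=35. purged={a.com,b.com}
Op 25: tick 3 -> clock=38.
Op 26: insert c.com -> 10.0.0.2 (expiry=38+1=39). clock=38
Op 27: tick 1 -> clock=39. purged={c.com}
Op 28: insert a.com -> 10.0.0.2 (expiry=39+1=40). clock=39
Final clock = 39
Final cache (unexpired): {a.com} -> size=1

Answer: clock=39 cache_size=1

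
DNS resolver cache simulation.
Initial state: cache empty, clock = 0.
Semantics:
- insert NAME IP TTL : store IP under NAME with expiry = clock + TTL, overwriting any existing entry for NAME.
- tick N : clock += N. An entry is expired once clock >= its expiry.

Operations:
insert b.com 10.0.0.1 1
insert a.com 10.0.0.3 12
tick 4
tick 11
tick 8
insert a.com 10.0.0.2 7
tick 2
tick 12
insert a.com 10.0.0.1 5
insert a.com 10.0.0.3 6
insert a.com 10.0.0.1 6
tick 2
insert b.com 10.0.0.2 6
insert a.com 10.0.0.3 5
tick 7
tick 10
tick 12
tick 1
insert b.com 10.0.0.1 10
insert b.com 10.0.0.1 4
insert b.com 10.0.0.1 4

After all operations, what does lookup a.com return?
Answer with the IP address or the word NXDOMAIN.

Op 1: insert b.com -> 10.0.0.1 (expiry=0+1=1). clock=0
Op 2: insert a.com -> 10.0.0.3 (expiry=0+12=12). clock=0
Op 3: tick 4 -> clock=4. purged={b.com}
Op 4: tick 11 -> clock=15. purged={a.com}
Op 5: tick 8 -> clock=23.
Op 6: insert a.com -> 10.0.0.2 (expiry=23+7=30). clock=23
Op 7: tick 2 -> clock=25.
Op 8: tick 12 -> clock=37. purged={a.com}
Op 9: insert a.com -> 10.0.0.1 (expiry=37+5=42). clock=37
Op 10: insert a.com -> 10.0.0.3 (expiry=37+6=43). clock=37
Op 11: insert a.com -> 10.0.0.1 (expiry=37+6=43). clock=37
Op 12: tick 2 -> clock=39.
Op 13: insert b.com -> 10.0.0.2 (expiry=39+6=45). clock=39
Op 14: insert a.com -> 10.0.0.3 (expiry=39+5=44). clock=39
Op 15: tick 7 -> clock=46. purged={a.com,b.com}
Op 16: tick 10 -> clock=56.
Op 17: tick 12 -> clock=68.
Op 18: tick 1 -> clock=69.
Op 19: insert b.com -> 10.0.0.1 (expiry=69+10=79). clock=69
Op 20: insert b.com -> 10.0.0.1 (expiry=69+4=73). clock=69
Op 21: insert b.com -> 10.0.0.1 (expiry=69+4=73). clock=69
lookup a.com: not in cache (expired or never inserted)

Answer: NXDOMAIN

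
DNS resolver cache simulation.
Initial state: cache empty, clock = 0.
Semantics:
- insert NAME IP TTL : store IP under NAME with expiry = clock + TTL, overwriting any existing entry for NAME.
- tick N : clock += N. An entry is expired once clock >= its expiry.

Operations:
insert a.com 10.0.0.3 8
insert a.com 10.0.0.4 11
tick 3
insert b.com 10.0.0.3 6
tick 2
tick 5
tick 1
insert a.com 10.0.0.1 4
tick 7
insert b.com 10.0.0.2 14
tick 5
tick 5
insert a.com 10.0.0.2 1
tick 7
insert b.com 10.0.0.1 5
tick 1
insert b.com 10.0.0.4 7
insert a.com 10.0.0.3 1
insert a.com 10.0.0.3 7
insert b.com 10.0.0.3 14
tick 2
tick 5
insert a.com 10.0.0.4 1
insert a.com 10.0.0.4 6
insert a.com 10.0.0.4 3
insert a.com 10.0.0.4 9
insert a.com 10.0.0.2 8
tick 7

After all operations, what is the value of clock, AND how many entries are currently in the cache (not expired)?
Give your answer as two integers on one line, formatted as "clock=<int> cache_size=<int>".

Answer: clock=50 cache_size=1

Derivation:
Op 1: insert a.com -> 10.0.0.3 (expiry=0+8=8). clock=0
Op 2: insert a.com -> 10.0.0.4 (expiry=0+11=11). clock=0
Op 3: tick 3 -> clock=3.
Op 4: insert b.com -> 10.0.0.3 (expiry=3+6=9). clock=3
Op 5: tick 2 -> clock=5.
Op 6: tick 5 -> clock=10. purged={b.com}
Op 7: tick 1 -> clock=11. purged={a.com}
Op 8: insert a.com -> 10.0.0.1 (expiry=11+4=15). clock=11
Op 9: tick 7 -> clock=18. purged={a.com}
Op 10: insert b.com -> 10.0.0.2 (expiry=18+14=32). clock=18
Op 11: tick 5 -> clock=23.
Op 12: tick 5 -> clock=28.
Op 13: insert a.com -> 10.0.0.2 (expiry=28+1=29). clock=28
Op 14: tick 7 -> clock=35. purged={a.com,b.com}
Op 15: insert b.com -> 10.0.0.1 (expiry=35+5=40). clock=35
Op 16: tick 1 -> clock=36.
Op 17: insert b.com -> 10.0.0.4 (expiry=36+7=43). clock=36
Op 18: insert a.com -> 10.0.0.3 (expiry=36+1=37). clock=36
Op 19: insert a.com -> 10.0.0.3 (expiry=36+7=43). clock=36
Op 20: insert b.com -> 10.0.0.3 (expiry=36+14=50). clock=36
Op 21: tick 2 -> clock=38.
Op 22: tick 5 -> clock=43. purged={a.com}
Op 23: insert a.com -> 10.0.0.4 (expiry=43+1=44). clock=43
Op 24: insert a.com -> 10.0.0.4 (expiry=43+6=49). clock=43
Op 25: insert a.com -> 10.0.0.4 (expiry=43+3=46). clock=43
Op 26: insert a.com -> 10.0.0.4 (expiry=43+9=52). clock=43
Op 27: insert a.com -> 10.0.0.2 (expiry=43+8=51). clock=43
Op 28: tick 7 -> clock=50. purged={b.com}
Final clock = 50
Final cache (unexpired): {a.com} -> size=1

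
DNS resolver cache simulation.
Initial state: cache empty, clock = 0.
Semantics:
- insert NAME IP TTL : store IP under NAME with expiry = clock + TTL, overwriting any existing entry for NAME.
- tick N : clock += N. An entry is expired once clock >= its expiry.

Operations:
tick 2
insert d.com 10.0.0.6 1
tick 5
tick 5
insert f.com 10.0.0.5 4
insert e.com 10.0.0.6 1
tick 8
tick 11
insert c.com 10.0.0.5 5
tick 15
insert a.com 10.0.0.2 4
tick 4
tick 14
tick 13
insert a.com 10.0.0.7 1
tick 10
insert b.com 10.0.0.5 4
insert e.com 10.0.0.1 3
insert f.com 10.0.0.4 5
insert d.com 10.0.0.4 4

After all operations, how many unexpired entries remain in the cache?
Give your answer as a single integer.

Op 1: tick 2 -> clock=2.
Op 2: insert d.com -> 10.0.0.6 (expiry=2+1=3). clock=2
Op 3: tick 5 -> clock=7. purged={d.com}
Op 4: tick 5 -> clock=12.
Op 5: insert f.com -> 10.0.0.5 (expiry=12+4=16). clock=12
Op 6: insert e.com -> 10.0.0.6 (expiry=12+1=13). clock=12
Op 7: tick 8 -> clock=20. purged={e.com,f.com}
Op 8: tick 11 -> clock=31.
Op 9: insert c.com -> 10.0.0.5 (expiry=31+5=36). clock=31
Op 10: tick 15 -> clock=46. purged={c.com}
Op 11: insert a.com -> 10.0.0.2 (expiry=46+4=50). clock=46
Op 12: tick 4 -> clock=50. purged={a.com}
Op 13: tick 14 -> clock=64.
Op 14: tick 13 -> clock=77.
Op 15: insert a.com -> 10.0.0.7 (expiry=77+1=78). clock=77
Op 16: tick 10 -> clock=87. purged={a.com}
Op 17: insert b.com -> 10.0.0.5 (expiry=87+4=91). clock=87
Op 18: insert e.com -> 10.0.0.1 (expiry=87+3=90). clock=87
Op 19: insert f.com -> 10.0.0.4 (expiry=87+5=92). clock=87
Op 20: insert d.com -> 10.0.0.4 (expiry=87+4=91). clock=87
Final cache (unexpired): {b.com,d.com,e.com,f.com} -> size=4

Answer: 4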